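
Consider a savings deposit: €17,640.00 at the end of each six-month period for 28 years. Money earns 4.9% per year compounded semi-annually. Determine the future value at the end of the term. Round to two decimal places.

€2,072,559.34

This is an ordinary annuity: 56 deposits of €17,640.00 at the end of each six-month period.
Periodic rate r = 0.049/2 per half-year; n is counted in half-years.
FV = PMT × [((1+r)^n − 1)/r] = 17,640 × [(1+r)^56 − 1] / r = €2,072,559.34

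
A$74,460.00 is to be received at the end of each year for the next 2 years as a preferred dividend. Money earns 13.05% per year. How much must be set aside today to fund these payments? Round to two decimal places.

A$124,126.19

This is an ordinary annuity: 2 payments of A$74,460.00 at the end of each year.
Periodic rate r = 0.1305 per year.
PV = PMT × [(1 − (1+r)^−n)/r] = 74,460 × [1 − (1+r)^−2] / r = A$124,126.19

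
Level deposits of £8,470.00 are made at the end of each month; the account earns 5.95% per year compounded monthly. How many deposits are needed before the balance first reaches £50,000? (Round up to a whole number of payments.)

Periodic rate r = 0.0595/12 per month; n is counted in months.
Ordinary annuity FV: 50,000 = 8,470 × [((1+r)^n − 1)/r].
(1+r)^n = 1 + 50,000 × r / 8,470, so n = ln(1 + 50,000·r/8,470) / ln(1+r) = 5.83.
Round up to a whole number of payments: n = 6.

6 payments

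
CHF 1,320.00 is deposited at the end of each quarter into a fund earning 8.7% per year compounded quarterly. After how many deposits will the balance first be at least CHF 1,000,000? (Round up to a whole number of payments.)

133 payments

Periodic rate r = 0.087/4 per quarter; n is counted in quarters.
Ordinary annuity FV: 1,000,000 = 1,320 × [((1+r)^n − 1)/r].
(1+r)^n = 1 + 1,000,000 × r / 1,320, so n = ln(1 + 1,000,000·r/1,320) / ln(1+r) = 132.96.
Round up to a whole number of payments: n = 133.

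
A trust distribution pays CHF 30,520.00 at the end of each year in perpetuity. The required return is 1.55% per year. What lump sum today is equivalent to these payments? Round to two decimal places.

Periodic rate r = 0.0155 per year.
Level perpetuity: PV = PMT / r = 30,520 / (0.0155) = CHF 1,969,032.26.

CHF 1,969,032.26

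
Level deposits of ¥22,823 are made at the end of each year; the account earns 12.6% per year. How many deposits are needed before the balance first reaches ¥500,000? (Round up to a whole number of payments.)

Periodic rate r = 0.126 per year.
Ordinary annuity FV: 500,000 = 22,823 × [((1+r)^n − 1)/r].
(1+r)^n = 1 + 500,000 × r / 22,823, so n = ln(1 + 500,000·r/22,823) / ln(1+r) = 11.16.
Round up to a whole number of payments: n = 12.

12 payments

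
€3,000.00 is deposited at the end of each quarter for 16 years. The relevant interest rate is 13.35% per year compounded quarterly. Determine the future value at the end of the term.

€644,979.49

This is an ordinary annuity: 64 deposits of €3,000.00 at the end of each quarter.
Periodic rate r = 0.1335/4 per quarter; n is counted in quarters.
FV = PMT × [((1+r)^n − 1)/r] = 3,000 × [(1+r)^64 − 1] / r = €644,979.49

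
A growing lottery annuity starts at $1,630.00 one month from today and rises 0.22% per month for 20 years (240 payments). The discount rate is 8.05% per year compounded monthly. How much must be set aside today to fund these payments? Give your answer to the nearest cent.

$238,427.20

Periodic rate r = 0.0805/12 per month; n is counted in months.
Growing ordinary annuity: PV = PMT₁ × [1 − ((1+g)/(1+r))^n] / (r − g) = 1,630 × [1 − ((1+0.0022)/(1+r))^240] / (r − 0.0022) = $238,427.20.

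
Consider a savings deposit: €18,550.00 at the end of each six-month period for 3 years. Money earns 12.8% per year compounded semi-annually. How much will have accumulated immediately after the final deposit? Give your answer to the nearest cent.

€130,702.44

This is an ordinary annuity: 6 deposits of €18,550.00 at the end of each six-month period.
Periodic rate r = 0.128/2 per half-year; n is counted in half-years.
FV = PMT × [((1+r)^n − 1)/r] = 18,550 × [(1+r)^6 − 1] / r = €130,702.44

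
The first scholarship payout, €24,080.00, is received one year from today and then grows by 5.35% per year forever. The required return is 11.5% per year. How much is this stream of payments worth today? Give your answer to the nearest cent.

Periodic rate r = 0.115 per year.
Growing perpetuity (Gordon): PV = PMT₁ / (r − g) = 24,080 / (r − 0.0535) = €391,544.72.

€391,544.72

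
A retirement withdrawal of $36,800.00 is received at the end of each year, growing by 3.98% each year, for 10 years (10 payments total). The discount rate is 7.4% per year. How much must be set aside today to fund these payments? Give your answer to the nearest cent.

Periodic rate r = 0.074 per year.
Growing ordinary annuity: PV = PMT₁ × [1 − ((1+g)/(1+r))^n] / (r − g) = 36,800 × [1 − ((1+0.0398)/(1+r))^10] / (r − 0.0398) = $297,490.38.

$297,490.38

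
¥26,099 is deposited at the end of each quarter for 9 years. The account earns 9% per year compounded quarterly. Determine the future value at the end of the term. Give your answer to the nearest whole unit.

¥1,424,212

This is an ordinary annuity: 36 deposits of ¥26,099 at the end of each quarter.
Periodic rate r = 0.09/4 per quarter; n is counted in quarters.
FV = PMT × [((1+r)^n − 1)/r] = 26,099 × [(1+r)^36 − 1] / r = ¥1,424,212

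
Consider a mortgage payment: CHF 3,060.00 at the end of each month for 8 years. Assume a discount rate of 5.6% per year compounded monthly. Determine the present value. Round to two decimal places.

This is an ordinary annuity: 96 payments of CHF 3,060.00 at the end of each month.
Periodic rate r = 0.056/12 per month; n is counted in months.
PV = PMT × [(1 − (1+r)^−n)/r] = 3,060 × [1 − (1+r)^−96] / r = CHF 236,338.56

CHF 236,338.56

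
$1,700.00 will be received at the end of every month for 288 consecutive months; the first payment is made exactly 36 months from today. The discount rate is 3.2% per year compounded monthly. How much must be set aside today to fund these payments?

$311,048.99

Ordinary annuity of 288 payments, first payment at period 36.
Periodic rate r = 0.032/12 per month; n is counted in months.
The ordinary-annuity PV formula values the stream one period before the first payment (period 35); discount that back 35 periods:
PV₀ = 1,700 × [1 − (1+r)^−288] / r × (1+r)^−35 = $311,048.99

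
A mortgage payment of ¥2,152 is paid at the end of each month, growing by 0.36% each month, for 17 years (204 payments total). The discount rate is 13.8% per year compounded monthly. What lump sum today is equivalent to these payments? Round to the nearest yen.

Periodic rate r = 0.138/12 per month; n is counted in months.
Growing ordinary annuity: PV = PMT₁ × [1 − ((1+g)/(1+r))^n] / (r − g) = 2,152 × [1 − ((1+0.0036)/(1+r))^204] / (r − 0.0036) = ¥217,382.

¥217,382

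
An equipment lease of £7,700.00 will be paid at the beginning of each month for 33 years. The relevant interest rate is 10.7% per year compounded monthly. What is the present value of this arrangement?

£845,342.67

This is an annuity due: 396 payments of £7,700.00 at the beginning of each month.
Periodic rate r = 0.107/12 per month; n is counted in months.
PV = PMT × [(1 − (1+r)^−n)/r] × (1+r) = 7,700 × [1 − (1+r)^−396] / r × (1+r) = £845,342.67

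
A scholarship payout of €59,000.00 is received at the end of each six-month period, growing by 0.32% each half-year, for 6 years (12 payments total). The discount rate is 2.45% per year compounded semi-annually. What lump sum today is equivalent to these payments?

Periodic rate r = 0.0245/2 per half-year; n is counted in half-years.
Growing ordinary annuity: PV = PMT₁ × [1 − ((1+g)/(1+r))^n] / (r − g) = 59,000 × [1 − ((1+0.0032)/(1+r))^12] / (r − 0.0032) = €666,043.68.

€666,043.68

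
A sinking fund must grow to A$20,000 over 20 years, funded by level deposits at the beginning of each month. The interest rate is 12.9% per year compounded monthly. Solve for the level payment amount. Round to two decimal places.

Level annuity due; solve FV = PMT × [((1+r)^n − 1)/r] × (1+r) for PMT.
Periodic rate r = 0.129/12 per month; n is counted in months.
With n = 240: PMT = 20,000 / ([((1+r)^n − 1)/r] × (1+r)) = A$17.70

A$17.70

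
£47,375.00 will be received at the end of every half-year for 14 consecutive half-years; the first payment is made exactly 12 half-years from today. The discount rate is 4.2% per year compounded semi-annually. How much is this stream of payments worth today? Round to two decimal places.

£453,131.26

Ordinary annuity of 14 payments, first payment at period 12.
Periodic rate r = 0.042/2 per half-year; n is counted in half-years.
The ordinary-annuity PV formula values the stream one period before the first payment (period 11); discount that back 11 periods:
PV₀ = 47,375 × [1 − (1+r)^−14] / r × (1+r)^−11 = £453,131.26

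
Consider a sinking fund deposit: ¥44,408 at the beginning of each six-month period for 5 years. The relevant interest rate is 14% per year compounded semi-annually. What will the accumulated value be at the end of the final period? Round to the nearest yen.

This is an annuity due: 10 deposits of ¥44,408 at the beginning of each six-month period.
Periodic rate r = 0.14/2 per half-year; n is counted in half-years.
FV = PMT × [((1+r)^n − 1)/r] × (1+r) = 44,408 × [(1+r)^10 − 1] / r × (1+r) = ¥656,510

¥656,510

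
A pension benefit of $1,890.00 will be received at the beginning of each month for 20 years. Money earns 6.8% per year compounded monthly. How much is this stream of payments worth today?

This is an annuity due: 240 payments of $1,890.00 at the beginning of each month.
Periodic rate r = 0.068/12 per month; n is counted in months.
PV = PMT × [(1 − (1+r)^−n)/r] × (1+r) = 1,890 × [1 − (1+r)^−240] / r × (1+r) = $248,999.29

$248,999.29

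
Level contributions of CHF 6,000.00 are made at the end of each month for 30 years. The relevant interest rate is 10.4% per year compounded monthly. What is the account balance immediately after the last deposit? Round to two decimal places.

This is an ordinary annuity: 360 deposits of CHF 6,000.00 at the end of each month.
Periodic rate r = 0.104/12 per month; n is counted in months.
FV = PMT × [((1+r)^n − 1)/r] = 6,000 × [(1+r)^360 − 1] / r = CHF 14,776,612.02

CHF 14,776,612.02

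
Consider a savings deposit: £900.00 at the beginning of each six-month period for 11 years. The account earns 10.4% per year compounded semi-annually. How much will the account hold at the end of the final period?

£37,331.71

This is an annuity due: 22 deposits of £900.00 at the beginning of each six-month period.
Periodic rate r = 0.104/2 per half-year; n is counted in half-years.
FV = PMT × [((1+r)^n − 1)/r] × (1+r) = 900 × [(1+r)^22 − 1] / r × (1+r) = £37,331.71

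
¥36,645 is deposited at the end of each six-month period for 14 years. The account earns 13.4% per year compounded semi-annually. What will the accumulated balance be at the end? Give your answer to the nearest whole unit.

¥2,814,641

This is an ordinary annuity: 28 deposits of ¥36,645 at the end of each six-month period.
Periodic rate r = 0.134/2 per half-year; n is counted in half-years.
FV = PMT × [((1+r)^n − 1)/r] = 36,645 × [(1+r)^28 − 1] / r = ¥2,814,641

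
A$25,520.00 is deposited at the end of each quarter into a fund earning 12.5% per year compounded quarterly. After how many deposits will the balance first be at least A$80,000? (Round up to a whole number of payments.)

4 payments

Periodic rate r = 0.125/4 per quarter; n is counted in quarters.
Ordinary annuity FV: 80,000 = 25,520 × [((1+r)^n − 1)/r].
(1+r)^n = 1 + 80,000 × r / 25,520, so n = ln(1 + 80,000·r/25,520) / ln(1+r) = 3.04.
Round up to a whole number of payments: n = 4.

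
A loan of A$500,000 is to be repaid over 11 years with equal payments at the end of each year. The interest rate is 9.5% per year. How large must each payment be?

Level ordinary annuity; solve PV = PMT × [(1 − (1+r)^−n)/r] for PMT.
Periodic rate r = 0.095 per year.
With n = 11: PMT = 500,000 / ([(1 − (1+r)^−n)/r]) = A$75,218.46

A$75,218.46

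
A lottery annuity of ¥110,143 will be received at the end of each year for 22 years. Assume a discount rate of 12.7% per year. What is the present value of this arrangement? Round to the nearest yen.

This is an ordinary annuity: 22 payments of ¥110,143 at the end of each year.
Periodic rate r = 0.127 per year.
PV = PMT × [(1 − (1+r)^−n)/r] = 110,143 × [1 − (1+r)^−22] / r = ¥804,775

¥804,775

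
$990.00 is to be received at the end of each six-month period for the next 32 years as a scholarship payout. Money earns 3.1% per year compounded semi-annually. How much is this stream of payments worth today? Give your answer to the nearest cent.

This is an ordinary annuity: 64 payments of $990.00 at the end of each six-month period.
Periodic rate r = 0.031/2 per half-year; n is counted in half-years.
PV = PMT × [(1 − (1+r)^−n)/r] = 990 × [1 − (1+r)^−64] / r = $40,004.50

$40,004.50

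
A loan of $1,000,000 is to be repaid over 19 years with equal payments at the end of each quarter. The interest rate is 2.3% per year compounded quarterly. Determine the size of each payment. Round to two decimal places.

Level ordinary annuity; solve PV = PMT × [(1 − (1+r)^−n)/r] for PMT.
Periodic rate r = 0.023/4 per quarter; n is counted in quarters.
With n = 76: PMT = 1,000,000 / ([(1 − (1+r)^−n)/r]) = $16,278.83

$16,278.83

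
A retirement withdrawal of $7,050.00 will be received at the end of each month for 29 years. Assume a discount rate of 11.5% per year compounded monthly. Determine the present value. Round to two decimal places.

$709,032.88

This is an ordinary annuity: 348 payments of $7,050.00 at the end of each month.
Periodic rate r = 0.115/12 per month; n is counted in months.
PV = PMT × [(1 − (1+r)^−n)/r] = 7,050 × [1 − (1+r)^−348] / r = $709,032.88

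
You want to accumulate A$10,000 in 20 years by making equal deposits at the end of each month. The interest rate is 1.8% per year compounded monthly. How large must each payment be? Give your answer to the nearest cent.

A$34.65

Level ordinary annuity; solve FV = PMT × [((1+r)^n − 1)/r] for PMT.
Periodic rate r = 0.018/12 per month; n is counted in months.
With n = 240: PMT = 10,000 / ([((1+r)^n − 1)/r]) = A$34.65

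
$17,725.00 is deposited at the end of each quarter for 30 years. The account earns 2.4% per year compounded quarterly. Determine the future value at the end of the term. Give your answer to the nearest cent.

This is an ordinary annuity: 120 deposits of $17,725.00 at the end of each quarter.
Periodic rate r = 0.024/4 per quarter; n is counted in quarters.
FV = PMT × [((1+r)^n − 1)/r] = 17,725 × [(1+r)^120 − 1] / r = $3,101,928.34

$3,101,928.34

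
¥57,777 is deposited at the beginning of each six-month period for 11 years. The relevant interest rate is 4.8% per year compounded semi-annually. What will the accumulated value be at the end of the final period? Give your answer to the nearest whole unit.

¥1,688,621

This is an annuity due: 22 deposits of ¥57,777 at the beginning of each six-month period.
Periodic rate r = 0.048/2 per half-year; n is counted in half-years.
FV = PMT × [((1+r)^n − 1)/r] × (1+r) = 57,777 × [(1+r)^22 − 1] / r × (1+r) = ¥1,688,621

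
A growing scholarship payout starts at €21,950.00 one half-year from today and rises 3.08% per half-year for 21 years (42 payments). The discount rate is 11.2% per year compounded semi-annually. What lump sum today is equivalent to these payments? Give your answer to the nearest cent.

€555,186.29

Periodic rate r = 0.112/2 per half-year; n is counted in half-years.
Growing ordinary annuity: PV = PMT₁ × [1 − ((1+g)/(1+r))^n] / (r − g) = 21,950 × [1 − ((1+0.0308)/(1+r))^42] / (r − 0.0308) = €555,186.29.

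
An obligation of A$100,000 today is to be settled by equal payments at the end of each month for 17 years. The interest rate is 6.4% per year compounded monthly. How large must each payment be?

A$805.48

Level ordinary annuity; solve PV = PMT × [(1 − (1+r)^−n)/r] for PMT.
Periodic rate r = 0.064/12 per month; n is counted in months.
With n = 204: PMT = 100,000 / ([(1 − (1+r)^−n)/r]) = A$805.48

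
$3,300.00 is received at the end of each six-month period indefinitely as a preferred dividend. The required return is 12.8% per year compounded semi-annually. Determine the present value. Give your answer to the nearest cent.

Periodic rate r = 0.128/2 per half-year.
Level perpetuity: PV = PMT / r = 3,300 / (0.128/2) = $51,562.50.

$51,562.50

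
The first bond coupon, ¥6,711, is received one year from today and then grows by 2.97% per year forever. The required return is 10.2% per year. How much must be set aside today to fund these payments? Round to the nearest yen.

Periodic rate r = 0.102 per year.
Growing perpetuity (Gordon): PV = PMT₁ / (r − g) = 6,711 / (r − 0.0297) = ¥92,822.

¥92,822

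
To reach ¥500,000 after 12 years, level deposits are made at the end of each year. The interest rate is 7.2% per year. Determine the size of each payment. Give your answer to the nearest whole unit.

Level ordinary annuity; solve FV = PMT × [((1+r)^n − 1)/r] for PMT.
Periodic rate r = 0.072 per year.
With n = 12: PMT = 500,000 / ([((1+r)^n − 1)/r]) = ¥27,624

¥27,624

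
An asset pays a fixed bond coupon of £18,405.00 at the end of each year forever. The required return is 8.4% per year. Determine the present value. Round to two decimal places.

Periodic rate r = 0.084 per year.
Level perpetuity: PV = PMT / r = 18,405 / (0.084) = £219,107.14.

£219,107.14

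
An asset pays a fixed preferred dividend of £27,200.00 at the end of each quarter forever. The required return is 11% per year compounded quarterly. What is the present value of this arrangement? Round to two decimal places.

Periodic rate r = 0.11/4 per quarter.
Level perpetuity: PV = PMT / r = 27,200 / (0.11/4) = £989,090.91.

£989,090.91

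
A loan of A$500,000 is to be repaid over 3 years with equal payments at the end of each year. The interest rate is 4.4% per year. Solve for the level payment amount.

Level ordinary annuity; solve PV = PMT × [(1 − (1+r)^−n)/r] for PMT.
Periodic rate r = 0.044 per year.
With n = 3: PMT = 500,000 / ([(1 − (1+r)^−n)/r]) = A$181,543.78

A$181,543.78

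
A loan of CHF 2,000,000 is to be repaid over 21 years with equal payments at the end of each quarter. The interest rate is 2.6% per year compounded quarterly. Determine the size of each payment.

Level ordinary annuity; solve PV = PMT × [(1 − (1+r)^−n)/r] for PMT.
Periodic rate r = 0.026/4 per quarter; n is counted in quarters.
With n = 84: PMT = 2,000,000 / ([(1 − (1+r)^−n)/r]) = CHF 30,973.52

CHF 30,973.52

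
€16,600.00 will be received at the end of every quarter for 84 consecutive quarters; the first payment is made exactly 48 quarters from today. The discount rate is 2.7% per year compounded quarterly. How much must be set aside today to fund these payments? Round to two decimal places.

Ordinary annuity of 84 payments, first payment at period 48.
Periodic rate r = 0.027/4 per quarter; n is counted in quarters.
The ordinary-annuity PV formula values the stream one period before the first payment (period 47); discount that back 47 periods:
PV₀ = 16,600 × [1 − (1+r)^−84] / r × (1+r)^−47 = €773,861.32

€773,861.32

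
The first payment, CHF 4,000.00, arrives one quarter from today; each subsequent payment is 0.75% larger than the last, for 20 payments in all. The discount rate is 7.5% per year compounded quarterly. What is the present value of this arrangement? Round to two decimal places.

Periodic rate r = 0.075/4 per quarter; n is counted in quarters.
Growing ordinary annuity: PV = PMT₁ × [1 − ((1+g)/(1+r))^n] / (r − g) = 4,000 × [1 − ((1+0.0075)/(1+r))^20] / (r − 0.0075) = CHF 70,810.54.

CHF 70,810.54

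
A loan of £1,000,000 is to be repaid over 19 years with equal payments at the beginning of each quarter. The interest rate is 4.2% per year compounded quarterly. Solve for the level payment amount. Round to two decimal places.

£18,965.14

Level annuity due; solve PV = PMT × [(1 − (1+r)^−n)/r] × (1+r) for PMT.
Periodic rate r = 0.042/4 per quarter; n is counted in quarters.
With n = 76: PMT = 1,000,000 / ([(1 − (1+r)^−n)/r] × (1+r)) = £18,965.14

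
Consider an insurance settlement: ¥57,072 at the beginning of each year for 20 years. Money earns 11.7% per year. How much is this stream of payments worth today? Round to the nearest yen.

¥485,270

This is an annuity due: 20 payments of ¥57,072 at the beginning of each year.
Periodic rate r = 0.117 per year.
PV = PMT × [(1 − (1+r)^−n)/r] × (1+r) = 57,072 × [1 − (1+r)^−20] / r × (1+r) = ¥485,270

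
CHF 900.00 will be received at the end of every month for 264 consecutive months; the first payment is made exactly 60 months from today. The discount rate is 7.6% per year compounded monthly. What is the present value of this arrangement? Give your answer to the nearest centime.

Ordinary annuity of 264 payments, first payment at period 60.
Periodic rate r = 0.076/12 per month; n is counted in months.
The ordinary-annuity PV formula values the stream one period before the first payment (period 59); discount that back 59 periods:
PV₀ = 900 × [1 − (1+r)^−264] / r × (1+r)^−59 = CHF 79,420.78

CHF 79,420.78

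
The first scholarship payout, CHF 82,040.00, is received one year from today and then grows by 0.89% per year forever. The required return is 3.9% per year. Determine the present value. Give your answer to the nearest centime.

CHF 2,725,581.40

Periodic rate r = 0.039 per year.
Growing perpetuity (Gordon): PV = PMT₁ / (r − g) = 82,040 / (r − 0.0089) = CHF 2,725,581.40.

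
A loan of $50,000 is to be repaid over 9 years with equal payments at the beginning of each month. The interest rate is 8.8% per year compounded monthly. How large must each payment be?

Level annuity due; solve PV = PMT × [(1 − (1+r)^−n)/r] × (1+r) for PMT.
Periodic rate r = 0.088/12 per month; n is counted in months.
With n = 108: PMT = 50,000 / ([(1 − (1+r)^−n)/r] × (1+r)) = $666.97

$666.97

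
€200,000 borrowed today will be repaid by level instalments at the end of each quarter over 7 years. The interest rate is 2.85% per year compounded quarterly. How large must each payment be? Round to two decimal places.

€7,904.36

Level ordinary annuity; solve PV = PMT × [(1 − (1+r)^−n)/r] for PMT.
Periodic rate r = 0.0285/4 per quarter; n is counted in quarters.
With n = 28: PMT = 200,000 / ([(1 − (1+r)^−n)/r]) = €7,904.36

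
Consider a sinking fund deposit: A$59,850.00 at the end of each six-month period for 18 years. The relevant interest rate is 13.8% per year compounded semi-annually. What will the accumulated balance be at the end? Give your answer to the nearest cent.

A$8,713,644.24

This is an ordinary annuity: 36 deposits of A$59,850.00 at the end of each six-month period.
Periodic rate r = 0.138/2 per half-year; n is counted in half-years.
FV = PMT × [((1+r)^n − 1)/r] = 59,850 × [(1+r)^36 − 1] / r = A$8,713,644.24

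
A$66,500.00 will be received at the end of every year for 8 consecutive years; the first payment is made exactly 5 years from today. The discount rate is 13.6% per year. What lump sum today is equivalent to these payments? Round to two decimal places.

Ordinary annuity of 8 payments, first payment at period 5.
Periodic rate r = 0.136 per year.
The ordinary-annuity PV formula values the stream one period before the first payment (period 4); discount that back 4 periods:
PV₀ = 66,500 × [1 − (1+r)^−8] / r × (1+r)^−4 = A$187,746.38

A$187,746.38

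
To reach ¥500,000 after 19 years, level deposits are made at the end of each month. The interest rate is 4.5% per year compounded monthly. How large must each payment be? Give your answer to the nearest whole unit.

¥1,391

Level ordinary annuity; solve FV = PMT × [((1+r)^n − 1)/r] for PMT.
Periodic rate r = 0.045/12 per month; n is counted in months.
With n = 228: PMT = 500,000 / ([((1+r)^n − 1)/r]) = ¥1,391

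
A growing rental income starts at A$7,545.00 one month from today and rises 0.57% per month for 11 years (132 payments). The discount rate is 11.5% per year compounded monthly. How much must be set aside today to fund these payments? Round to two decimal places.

Periodic rate r = 0.115/12 per month; n is counted in months.
Growing ordinary annuity: PV = PMT₁ × [1 − ((1+g)/(1+r))^n] / (r − g) = 7,545 × [1 − ((1+0.0057)/(1+r))^132] / (r − 0.0057) = A$774,702.24.

A$774,702.24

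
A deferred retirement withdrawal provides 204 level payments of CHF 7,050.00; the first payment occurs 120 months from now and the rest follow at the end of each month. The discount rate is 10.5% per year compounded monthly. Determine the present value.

Ordinary annuity of 204 payments, first payment at period 120.
Periodic rate r = 0.105/12 per month; n is counted in months.
The ordinary-annuity PV formula values the stream one period before the first payment (period 119); discount that back 119 periods:
PV₀ = 7,050 × [1 − (1+r)^−204] / r × (1+r)^−119 = CHF 237,402.38

CHF 237,402.38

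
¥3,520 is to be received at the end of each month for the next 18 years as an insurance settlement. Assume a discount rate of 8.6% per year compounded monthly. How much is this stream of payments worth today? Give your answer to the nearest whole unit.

¥386,128

This is an ordinary annuity: 216 payments of ¥3,520 at the end of each month.
Periodic rate r = 0.086/12 per month; n is counted in months.
PV = PMT × [(1 − (1+r)^−n)/r] = 3,520 × [1 − (1+r)^−216] / r = ¥386,128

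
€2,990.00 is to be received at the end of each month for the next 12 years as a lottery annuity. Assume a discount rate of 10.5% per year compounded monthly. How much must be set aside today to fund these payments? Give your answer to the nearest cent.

€244,252.97

This is an ordinary annuity: 144 payments of €2,990.00 at the end of each month.
Periodic rate r = 0.105/12 per month; n is counted in months.
PV = PMT × [(1 − (1+r)^−n)/r] = 2,990 × [1 − (1+r)^−144] / r = €244,252.97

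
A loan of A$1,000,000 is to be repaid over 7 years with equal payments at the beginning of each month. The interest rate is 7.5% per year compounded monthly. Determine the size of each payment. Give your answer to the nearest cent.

Level annuity due; solve PV = PMT × [(1 − (1+r)^−n)/r] × (1+r) for PMT.
Periodic rate r = 0.075/12 per month; n is counted in months.
With n = 84: PMT = 1,000,000 / ([(1 − (1+r)^−n)/r] × (1+r)) = A$15,243.01

A$15,243.01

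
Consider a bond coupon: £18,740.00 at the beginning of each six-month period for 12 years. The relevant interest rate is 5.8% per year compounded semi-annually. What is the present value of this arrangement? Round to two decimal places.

This is an annuity due: 24 payments of £18,740.00 at the beginning of each six-month period.
Periodic rate r = 0.058/2 per half-year; n is counted in half-years.
PV = PMT × [(1 − (1+r)^−n)/r] × (1+r) = 18,740 × [1 − (1+r)^−24] / r × (1+r) = £330,121.83

£330,121.83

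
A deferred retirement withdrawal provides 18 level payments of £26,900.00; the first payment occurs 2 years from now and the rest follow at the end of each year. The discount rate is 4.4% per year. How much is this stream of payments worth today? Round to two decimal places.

Ordinary annuity of 18 payments, first payment at period 2.
Periodic rate r = 0.044 per year.
The ordinary-annuity PV formula values the stream one period before the first payment (period 1); discount that back 1 periods:
PV₀ = 26,900 × [1 − (1+r)^−18] / r × (1+r)^−1 = £315,829.54

£315,829.54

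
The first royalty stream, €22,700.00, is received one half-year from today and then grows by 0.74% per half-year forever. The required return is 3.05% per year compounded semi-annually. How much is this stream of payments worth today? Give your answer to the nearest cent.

Periodic rate r = 0.0305/2 per half-year.
Growing perpetuity (Gordon): PV = PMT₁ / (r − g) = 22,700 / (r − 0.0074) = €2,891,719.75.

€2,891,719.75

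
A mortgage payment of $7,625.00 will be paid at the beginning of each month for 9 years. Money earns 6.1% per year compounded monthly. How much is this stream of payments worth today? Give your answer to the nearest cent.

This is an annuity due: 108 payments of $7,625.00 at the beginning of each month.
Periodic rate r = 0.061/12 per month; n is counted in months.
PV = PMT × [(1 − (1+r)^−n)/r] × (1+r) = 7,625 × [1 − (1+r)^−108] / r × (1+r) = $635,719.10

$635,719.10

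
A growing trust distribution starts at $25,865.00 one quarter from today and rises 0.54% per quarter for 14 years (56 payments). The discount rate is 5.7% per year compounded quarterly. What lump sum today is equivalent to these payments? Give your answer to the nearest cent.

$1,133,535.91

Periodic rate r = 0.057/4 per quarter; n is counted in quarters.
Growing ordinary annuity: PV = PMT₁ × [1 − ((1+g)/(1+r))^n] / (r − g) = 25,865 × [1 − ((1+0.0054)/(1+r))^56] / (r − 0.0054) = $1,133,535.91.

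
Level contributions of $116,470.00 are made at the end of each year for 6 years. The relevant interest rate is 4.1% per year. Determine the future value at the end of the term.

This is an ordinary annuity: 6 deposits of $116,470.00 at the end of each year.
Periodic rate r = 0.041 per year.
FV = PMT × [((1+r)^n − 1)/r] = 116,470 × [(1+r)^6 − 1] / r = $774,487.17

$774,487.17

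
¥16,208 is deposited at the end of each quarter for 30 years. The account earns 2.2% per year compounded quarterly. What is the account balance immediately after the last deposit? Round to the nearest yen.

¥2,744,447

This is an ordinary annuity: 120 deposits of ¥16,208 at the end of each quarter.
Periodic rate r = 0.022/4 per quarter; n is counted in quarters.
FV = PMT × [((1+r)^n − 1)/r] = 16,208 × [(1+r)^120 − 1] / r = ¥2,744,447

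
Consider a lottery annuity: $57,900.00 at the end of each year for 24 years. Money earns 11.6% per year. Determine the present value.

This is an ordinary annuity: 24 payments of $57,900.00 at the end of each year.
Periodic rate r = 0.116 per year.
PV = PMT × [(1 − (1+r)^−n)/r] = 57,900 × [1 − (1+r)^−24] / r = $463,305.20

$463,305.20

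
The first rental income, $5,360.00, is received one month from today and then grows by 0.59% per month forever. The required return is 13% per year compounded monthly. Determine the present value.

Periodic rate r = 0.13/12 per month.
Growing perpetuity (Gordon): PV = PMT₁ / (r − g) = 5,360 / (r − 0.0059) = $1,086,486.49.

$1,086,486.49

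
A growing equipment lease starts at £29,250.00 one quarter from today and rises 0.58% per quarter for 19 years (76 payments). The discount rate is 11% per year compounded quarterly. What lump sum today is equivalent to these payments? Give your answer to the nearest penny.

£1,081,773.50

Periodic rate r = 0.11/4 per quarter; n is counted in quarters.
Growing ordinary annuity: PV = PMT₁ × [1 − ((1+g)/(1+r))^n] / (r − g) = 29,250 × [1 − ((1+0.0058)/(1+r))^76] / (r − 0.0058) = £1,081,773.50.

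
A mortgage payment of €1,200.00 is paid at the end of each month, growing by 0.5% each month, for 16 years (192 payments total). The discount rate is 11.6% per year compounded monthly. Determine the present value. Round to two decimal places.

€151,490.61

Periodic rate r = 0.116/12 per month; n is counted in months.
Growing ordinary annuity: PV = PMT₁ × [1 − ((1+g)/(1+r))^n] / (r − g) = 1,200 × [1 − ((1+0.005)/(1+r))^192] / (r − 0.005) = €151,490.61.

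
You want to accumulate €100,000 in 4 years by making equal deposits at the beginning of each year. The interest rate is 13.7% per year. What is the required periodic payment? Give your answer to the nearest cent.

Level annuity due; solve FV = PMT × [((1+r)^n − 1)/r] × (1+r) for PMT.
Periodic rate r = 0.137 per year.
With n = 4: PMT = 100,000 / ([((1+r)^n − 1)/r] × (1+r)) = €17,950.42

€17,950.42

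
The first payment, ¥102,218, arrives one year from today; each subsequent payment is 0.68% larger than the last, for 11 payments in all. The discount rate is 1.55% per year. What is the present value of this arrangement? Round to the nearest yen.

Periodic rate r = 0.0155 per year.
Growing ordinary annuity: PV = PMT₁ × [1 − ((1+g)/(1+r))^n] / (r − g) = 102,218 × [1 − ((1+0.0068)/(1+r))^11] / (r − 0.0068) = ¥1,061,005.

¥1,061,005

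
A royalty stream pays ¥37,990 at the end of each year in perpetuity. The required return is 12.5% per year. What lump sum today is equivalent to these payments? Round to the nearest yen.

Periodic rate r = 0.125 per year.
Level perpetuity: PV = PMT / r = 37,990 / (0.125) = ¥303,920.

¥303,920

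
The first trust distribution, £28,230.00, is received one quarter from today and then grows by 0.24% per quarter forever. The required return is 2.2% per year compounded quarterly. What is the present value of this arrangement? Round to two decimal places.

Periodic rate r = 0.022/4 per quarter.
Growing perpetuity (Gordon): PV = PMT₁ / (r − g) = 28,230 / (r − 0.0024) = £9,106,451.61.

£9,106,451.61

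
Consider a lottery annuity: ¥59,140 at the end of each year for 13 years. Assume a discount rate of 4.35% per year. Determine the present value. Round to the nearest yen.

¥577,930

This is an ordinary annuity: 13 payments of ¥59,140 at the end of each year.
Periodic rate r = 0.0435 per year.
PV = PMT × [(1 − (1+r)^−n)/r] = 59,140 × [1 − (1+r)^−13] / r = ¥577,930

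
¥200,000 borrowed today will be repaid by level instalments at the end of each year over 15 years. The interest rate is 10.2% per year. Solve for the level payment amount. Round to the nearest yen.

Level ordinary annuity; solve PV = PMT × [(1 − (1+r)^−n)/r] for PMT.
Periodic rate r = 0.102 per year.
With n = 15: PMT = 200,000 / ([(1 − (1+r)^−n)/r]) = ¥26,596

¥26,596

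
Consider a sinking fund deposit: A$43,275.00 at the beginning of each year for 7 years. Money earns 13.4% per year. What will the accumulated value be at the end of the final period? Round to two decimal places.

A$516,931.80

This is an annuity due: 7 deposits of A$43,275.00 at the beginning of each year.
Periodic rate r = 0.134 per year.
FV = PMT × [((1+r)^n − 1)/r] × (1+r) = 43,275 × [(1+r)^7 − 1] / r × (1+r) = A$516,931.80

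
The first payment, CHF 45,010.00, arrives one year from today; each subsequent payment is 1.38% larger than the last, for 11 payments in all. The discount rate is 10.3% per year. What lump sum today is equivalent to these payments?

CHF 305,029.44

Periodic rate r = 0.103 per year.
Growing ordinary annuity: PV = PMT₁ × [1 − ((1+g)/(1+r))^n] / (r − g) = 45,010 × [1 − ((1+0.0138)/(1+r))^11] / (r − 0.0138) = CHF 305,029.44.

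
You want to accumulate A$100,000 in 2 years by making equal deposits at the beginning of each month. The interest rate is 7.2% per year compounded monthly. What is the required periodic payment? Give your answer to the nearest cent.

Level annuity due; solve FV = PMT × [((1+r)^n − 1)/r] × (1+r) for PMT.
Periodic rate r = 0.072/12 per month; n is counted in months.
With n = 24: PMT = 100,000 / ([((1+r)^n − 1)/r] × (1+r)) = A$3,863.15

A$3,863.15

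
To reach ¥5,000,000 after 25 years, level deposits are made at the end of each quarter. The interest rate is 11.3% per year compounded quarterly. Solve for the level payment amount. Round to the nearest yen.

Level ordinary annuity; solve FV = PMT × [((1+r)^n − 1)/r] for PMT.
Periodic rate r = 0.113/4 per quarter; n is counted in quarters.
With n = 100: PMT = 5,000,000 / ([((1+r)^n − 1)/r]) = ¥9,285

¥9,285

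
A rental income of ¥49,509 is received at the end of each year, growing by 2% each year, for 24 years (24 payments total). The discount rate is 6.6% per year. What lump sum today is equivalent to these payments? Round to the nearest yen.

¥702,897

Periodic rate r = 0.066 per year.
Growing ordinary annuity: PV = PMT₁ × [1 − ((1+g)/(1+r))^n] / (r − g) = 49,509 × [1 − ((1+0.02)/(1+r))^24] / (r − 0.02) = ¥702,897.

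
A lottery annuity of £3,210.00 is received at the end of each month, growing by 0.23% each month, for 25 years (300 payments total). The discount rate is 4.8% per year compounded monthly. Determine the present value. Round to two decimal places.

Periodic rate r = 0.048/12 per month; n is counted in months.
Growing ordinary annuity: PV = PMT₁ × [1 − ((1+g)/(1+r))^n] / (r − g) = 3,210 × [1 − ((1+0.0023)/(1+r))^300] / (r − 0.0023) = £752,541.18.

£752,541.18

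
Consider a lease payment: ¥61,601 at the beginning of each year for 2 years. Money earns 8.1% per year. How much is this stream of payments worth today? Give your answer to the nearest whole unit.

This is an annuity due: 2 payments of ¥61,601 at the beginning of each year.
Periodic rate r = 0.081 per year.
PV = PMT × [(1 − (1+r)^−n)/r] × (1+r) = 61,601 × [1 − (1+r)^−2] / r × (1+r) = ¥118,586

¥118,586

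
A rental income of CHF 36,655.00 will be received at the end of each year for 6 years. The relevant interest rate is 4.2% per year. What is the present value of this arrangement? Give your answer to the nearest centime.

CHF 190,905.72

This is an ordinary annuity: 6 payments of CHF 36,655.00 at the end of each year.
Periodic rate r = 0.042 per year.
PV = PMT × [(1 − (1+r)^−n)/r] = 36,655 × [1 − (1+r)^−6] / r = CHF 190,905.72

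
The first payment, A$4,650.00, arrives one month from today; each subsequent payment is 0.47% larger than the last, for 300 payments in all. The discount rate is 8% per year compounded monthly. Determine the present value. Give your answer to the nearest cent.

A$1,049,374.53

Periodic rate r = 0.08/12 per month; n is counted in months.
Growing ordinary annuity: PV = PMT₁ × [1 − ((1+g)/(1+r))^n] / (r − g) = 4,650 × [1 − ((1+0.0047)/(1+r))^300] / (r − 0.0047) = A$1,049,374.53.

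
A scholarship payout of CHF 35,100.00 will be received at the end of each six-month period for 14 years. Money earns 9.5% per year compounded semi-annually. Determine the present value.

This is an ordinary annuity: 28 payments of CHF 35,100.00 at the end of each six-month period.
Periodic rate r = 0.095/2 per half-year; n is counted in half-years.
PV = PMT × [(1 − (1+r)^−n)/r] = 35,100 × [1 − (1+r)^−28] / r = CHF 537,435.50

CHF 537,435.50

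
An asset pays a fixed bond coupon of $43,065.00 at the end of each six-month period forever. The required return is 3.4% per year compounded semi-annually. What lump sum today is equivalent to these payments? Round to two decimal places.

Periodic rate r = 0.034/2 per half-year.
Level perpetuity: PV = PMT / r = 43,065 / (0.034/2) = $2,533,235.29.

$2,533,235.29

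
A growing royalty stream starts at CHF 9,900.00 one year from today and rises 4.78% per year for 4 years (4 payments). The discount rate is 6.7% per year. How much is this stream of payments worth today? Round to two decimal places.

CHF 36,123.62

Periodic rate r = 0.067 per year.
Growing ordinary annuity: PV = PMT₁ × [1 − ((1+g)/(1+r))^n] / (r − g) = 9,900 × [1 − ((1+0.0478)/(1+r))^4] / (r − 0.0478) = CHF 36,123.62.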